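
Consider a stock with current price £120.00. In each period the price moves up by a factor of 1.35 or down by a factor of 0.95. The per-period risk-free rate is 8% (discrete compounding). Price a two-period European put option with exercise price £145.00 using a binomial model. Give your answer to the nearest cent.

Risk-neutral probability p = (1 + 0.08 − 0.95)/(1.35 − 0.95) = 0.1300/0.4000 = 0.3250
Terminal stock prices: S_uu = 218.7, S_ud = 153.9, S_dd = 108.3
Terminal payoffs (K − S): max(-73.7, 0) = 0, max(-8.9, 0) = 0, max(36.7, 0) = 36.7
Node u (S = 162): V_u = 1/1.08·[0.3250·0.0000 + 0.6750·0.0000] = 0.0000
Node d (S = 114): V_d = 1/1.08·[0.3250·0.0000 + 0.6750·36.7000] = 22.9375
Node 0 (S = 120): V_0 = 1/1.08·[0.3250·0.0000 + 0.6750·22.9375] = 14.3359

£14.34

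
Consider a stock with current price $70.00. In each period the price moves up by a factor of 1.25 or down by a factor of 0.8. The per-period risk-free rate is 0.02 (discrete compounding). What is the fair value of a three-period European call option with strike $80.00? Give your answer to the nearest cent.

$8.84

Risk-neutral probability p = (1 + 0.02 − 0.8)/(1.25 − 0.8) = 0.2200/0.4500 = 0.4889
Terminal stock prices: S_uuu = 136.7, S_uud = 87.5, S_udd = 56, S_ddd = 35.84
Terminal payoffs (S − K): max(56.72, 0) = 56.72, max(7.5, 0) = 7.5, max(-24, 0) = 0, max(-44.16, 0) = 0
Node uu (S = 109.4): V_uu = 1/1.02·[0.4889·56.7188 + 0.5111·7.5000] = 30.9436
Node ud (S = 70): V_ud = 1/1.02·[0.4889·7.5000 + 0.5111·0.0000] = 3.5948
Node dd (S = 44.8): V_dd = 1/1.02·[0.4889·0.0000 + 0.5111·0.0000] = 0.0000
Node u (S = 87.5): V_u = 1/1.02·[0.4889·30.9436 + 0.5111·3.5948] = 16.6327
Node d (S = 56): V_d = 1/1.02·[0.4889·3.5948 + 0.5111·0.0000] = 1.7230
Node 0 (S = 70): V_0 = 1/1.02·[0.4889·16.6327 + 0.5111·1.7230] = 8.8355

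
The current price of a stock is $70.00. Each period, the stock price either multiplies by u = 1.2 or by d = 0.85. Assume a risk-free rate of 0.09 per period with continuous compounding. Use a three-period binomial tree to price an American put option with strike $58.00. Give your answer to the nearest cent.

$0.57

Risk-neutral probability p = (e^0.09 − 0.85)/(1.2 − 0.85) = 0.2442/0.3500 = 0.6976
Terminal stock prices: S_uuu = 121, S_uud = 85.68, S_udd = 60.69, S_ddd = 42.99
Terminal payoffs (K − S): max(-62.96, 0) = 0, max(-27.68, 0) = 0, max(-2.69, 0) = 0, max(15.01, 0) = 15.01
Node uu (S = 100.8): continuation = e^(−0.09)·[0.6976·0.0000 + 0.3024·0.0000] = 0.0000; exercise value = 0.0000 ≤ continuation, so V_uu = 0.0000
Node ud (S = 71.4): continuation = e^(−0.09)·[0.6976·0.0000 + 0.3024·0.0000] = 0.0000; exercise value = 0.0000 ≤ continuation, so V_ud = 0.0000
Node dd (S = 50.57): continuation = e^(−0.09)·[0.6976·0.0000 + 0.3024·15.0113] = 4.1481; exercise value = 7.4250 > continuation, so V_dd = 7.4250 (exercise)
Node u (S = 84): continuation = e^(−0.09)·[0.6976·0.0000 + 0.3024·0.0000] = 0.0000; exercise value = 0.0000 ≤ continuation, so V_u = 0.0000
Node d (S = 59.5): continuation = e^(−0.09)·[0.6976·0.0000 + 0.3024·7.4250] = 2.0518; exercise value = 0.0000 ≤ continuation, so V_d = 2.0518
Node 0 (S = 70): continuation = e^(−0.09)·[0.6976·0.0000 + 0.3024·2.0518] = 0.5670; exercise value = 0.0000 ≤ continuation, so V_0 = 0.5670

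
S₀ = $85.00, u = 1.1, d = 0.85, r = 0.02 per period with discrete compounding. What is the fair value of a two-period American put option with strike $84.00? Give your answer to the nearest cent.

$4.63

Risk-neutral probability p = (1 + 0.02 − 0.85)/(1.1 − 0.85) = 0.1700/0.2500 = 0.6800
Terminal stock prices: S_uu = 102.9, S_ud = 79.48, S_dd = 61.41
Terminal payoffs (K − S): max(-18.85, 0) = 0, max(4.525, 0) = 4.525, max(22.59, 0) = 22.59
Node u (S = 93.5): continuation = 1/1.02·[0.6800·0.0000 + 0.3200·4.5250] = 1.4196; exercise value = 0.0000 ≤ continuation, so V_u = 1.4196
Node d (S = 72.25): continuation = 1/1.02·[0.6800·4.5250 + 0.3200·22.5875] = 10.1029; exercise value = 11.7500 > continuation, so V_d = 11.7500 (exercise)
Node 0 (S = 85): continuation = 1/1.02·[0.6800·1.4196 + 0.3200·11.7500] = 4.6327; exercise value = 0.0000 ≤ continuation, so V_0 = 4.6327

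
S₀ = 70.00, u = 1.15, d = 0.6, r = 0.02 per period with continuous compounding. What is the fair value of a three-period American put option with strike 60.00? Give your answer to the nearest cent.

6.77

Risk-neutral probability p = (e^0.02 − 0.6)/(1.15 − 0.6) = 0.4202/0.5500 = 0.7640
Terminal stock prices: S_uuu = 106.5, S_uud = 55.54, S_udd = 28.98, S_ddd = 15.12
Terminal payoffs (K − S): max(-46.46, 0) = 0, max(4.455, 0) = 4.455, max(31.02, 0) = 31.02, max(44.88, 0) = 44.88
Node uu (S = 92.57): continuation = e^(−0.02)·[0.7640·0.0000 + 0.2360·4.4550] = 1.0306; exercise value = 0.0000 ≤ continuation, so V_uu = 1.0306
Node ud (S = 48.3): continuation = e^(−0.02)·[0.7640·4.4550 + 0.2360·31.0200] = 10.5119; exercise value = 11.7000 > continuation, so V_ud = 11.7000 (exercise)
Node dd (S = 25.2): continuation = e^(−0.02)·[0.7640·31.0200 + 0.2360·44.8800] = 33.6119; exercise value = 34.8000 > continuation, so V_dd = 34.8000 (exercise)
Node u (S = 80.5): continuation = e^(−0.02)·[0.7640·1.0306 + 0.2360·11.7000] = 3.4782; exercise value = 0.0000 ≤ continuation, so V_u = 3.4782
Node d (S = 42): continuation = e^(−0.02)·[0.7640·11.7000 + 0.2360·34.8000] = 16.8119; exercise value = 18.0000 > continuation, so V_d = 18.0000 (exercise)
Node 0 (S = 70): continuation = e^(−0.02)·[0.7640·3.4782 + 0.2360·18.0000] = 6.7686; exercise value = 0.0000 ≤ continuation, so V_0 = 6.7686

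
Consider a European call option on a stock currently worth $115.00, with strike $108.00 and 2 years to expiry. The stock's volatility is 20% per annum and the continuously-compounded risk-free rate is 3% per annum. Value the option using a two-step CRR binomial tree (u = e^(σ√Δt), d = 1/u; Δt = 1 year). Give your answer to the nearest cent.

CRR parameters: u = e^(σ√Δt) = e^(0.2·√1) = 1.2214, d = 1/u = 0.8187
Per-period rate: rΔt = 0.03·1 = 0.03, so R = e^0.03 = 1.0305
Risk-neutral probability p = (e^0.03 − 0.8187)/(1.2214 − 0.8187) = 0.2117/0.4027 = 0.5258
Terminal stock prices: S_uu = 171.6, S_ud = 115, S_dd = 77.09
Terminal payoffs (S − K): max(63.56, 0) = 63.56, max(7, 0) = 7, max(-30.91, 0) = 0
Node u (S = 140.5): V_u = e^(−0.03)·[0.5258·63.5598 + 0.4742·7.0000] = 35.6532
Node d (S = 94.15): V_d = e^(−0.03)·[0.5258·7.0000 + 0.4742·0.0000] = 3.5718
Node 0 (S = 115): V_0 = e^(−0.03)·[0.5258·35.6532 + 0.4742·3.5718] = 19.8360

$19.84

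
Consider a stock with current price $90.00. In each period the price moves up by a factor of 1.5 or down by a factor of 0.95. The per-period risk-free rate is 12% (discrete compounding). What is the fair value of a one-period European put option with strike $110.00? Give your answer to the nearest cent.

$15.11

Risk-neutral probability p = (1 + 0.12 − 0.95)/(1.5 − 0.95) = 0.1700/0.5500 = 0.3091
Terminal stock prices: S_u = 135, S_d = 85.5
Terminal payoffs (K − S): max(-25, 0) = 0, max(24.5, 0) = 24.5
Node 0 (S = 90): V_0 = 1/1.12·[0.3091·0.0000 + 0.6909·24.5000] = 15.1136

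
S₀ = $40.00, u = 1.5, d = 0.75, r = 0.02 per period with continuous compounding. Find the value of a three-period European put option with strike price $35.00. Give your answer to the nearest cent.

Risk-neutral probability p = (e^0.02 − 0.75)/(1.5 − 0.75) = 0.2702/0.7500 = 0.3603
Terminal stock prices: S_uuu = 135, S_uud = 67.5, S_udd = 33.75, S_ddd = 16.88
Terminal payoffs (K − S): max(-100, 0) = 0, max(-32.5, 0) = 0, max(1.25, 0) = 1.25, max(18.12, 0) = 18.12
Node uu (S = 90): V_uu = e^(−0.02)·[0.3603·0.0000 + 0.6397·0.0000] = 0.0000
Node ud (S = 45): V_ud = e^(−0.02)·[0.3603·0.0000 + 0.6397·1.2500] = 0.7838
Node dd (S = 22.5): V_dd = e^(−0.02)·[0.3603·1.2500 + 0.6397·18.1250] = 11.8070
Node u (S = 60): V_u = e^(−0.02)·[0.3603·0.0000 + 0.6397·0.7838] = 0.4915
Node d (S = 30): V_d = e^(−0.02)·[0.3603·0.7838 + 0.6397·11.8070] = 7.6805
Node 0 (S = 40): V_0 = e^(−0.02)·[0.3603·0.4915 + 0.6397·7.6805] = 4.9897

$4.99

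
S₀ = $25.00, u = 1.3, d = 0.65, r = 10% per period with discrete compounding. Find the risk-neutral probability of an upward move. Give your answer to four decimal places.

Risk-neutral probability p = (1 + 0.1 − 0.65)/(1.3 − 0.65) = 0.4500/0.6500 = 0.6923

p = 0.6923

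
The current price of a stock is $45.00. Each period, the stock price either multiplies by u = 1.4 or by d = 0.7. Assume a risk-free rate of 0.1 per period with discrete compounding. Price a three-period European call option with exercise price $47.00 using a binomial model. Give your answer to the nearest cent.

Risk-neutral probability p = (1 + 0.1 − 0.7)/(1.4 − 0.7) = 0.4000/0.7000 = 0.5714
Terminal stock prices: S_uuu = 123.5, S_uud = 61.74, S_udd = 30.87, S_ddd = 15.43
Terminal payoffs (S − K): max(76.48, 0) = 76.48, max(14.74, 0) = 14.74, max(-16.13, 0) = 0, max(-31.57, 0) = 0
Node uu (S = 88.2): V_uu = 1/1.1·[0.5714·76.4800 + 0.4286·14.7400] = 45.4727
Node ud (S = 44.1): V_ud = 1/1.1·[0.5714·14.7400 + 0.4286·0.0000] = 7.6571
Node dd (S = 22.05): V_dd = 1/1.1·[0.5714·0.0000 + 0.4286·0.0000] = 0.0000
Node u (S = 63): V_u = 1/1.1·[0.5714·45.4727 + 0.4286·7.6571] = 26.6055
Node d (S = 31.5): V_d = 1/1.1·[0.5714·7.6571 + 0.4286·0.0000] = 3.9777
Node 0 (S = 45): V_0 = 1/1.1·[0.5714·26.6055 + 0.4286·3.9777] = 15.3708

$15.37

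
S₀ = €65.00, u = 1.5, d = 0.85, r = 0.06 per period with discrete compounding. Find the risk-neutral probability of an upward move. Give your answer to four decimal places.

p = 0.3231

Risk-neutral probability p = (1 + 0.06 − 0.85)/(1.5 − 0.85) = 0.2100/0.6500 = 0.3231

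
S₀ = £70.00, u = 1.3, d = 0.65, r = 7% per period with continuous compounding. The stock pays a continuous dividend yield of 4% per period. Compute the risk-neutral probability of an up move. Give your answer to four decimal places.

p = 0.5853

Per-period risk-free factor R = e^0.07 = 1.0725; dividend-adjusted growth = e^(0.07−0.04) = 1.0305.
Risk-neutral probability p = (1.0305 − 0.65)/(1.3 − 0.65) = 0.3805/0.6500 = 0.5853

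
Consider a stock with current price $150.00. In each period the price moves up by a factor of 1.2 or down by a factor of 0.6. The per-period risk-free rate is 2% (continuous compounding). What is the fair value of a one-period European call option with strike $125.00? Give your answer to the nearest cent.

Risk-neutral probability p = (e^0.02 − 0.6)/(1.2 − 0.6) = 0.4202/0.6000 = 0.7003
Terminal stock prices: S_u = 180, S_d = 90
Terminal payoffs (S − K): max(55, 0) = 55, max(-35, 0) = 0
Node 0 (S = 150): V_0 = e^(−0.02)·[0.7003·55.0000 + 0.2997·0.0000] = 37.7557

$37.76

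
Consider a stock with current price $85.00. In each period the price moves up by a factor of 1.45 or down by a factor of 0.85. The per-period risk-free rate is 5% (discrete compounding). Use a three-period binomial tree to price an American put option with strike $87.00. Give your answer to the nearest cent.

$10.31

Risk-neutral probability p = (1 + 0.05 − 0.85)/(1.45 − 0.85) = 0.2000/0.6000 = 0.3333
Terminal stock prices: S_uuu = 259.1, S_uud = 151.9, S_udd = 89.05, S_ddd = 52.2
Terminal payoffs (K − S): max(-172.1, 0) = 0, max(-64.91, 0) = 0, max(-2.048, 0) = 0, max(34.8, 0) = 34.8
Node uu (S = 178.7): continuation = 1/1.05·[0.3333·0.0000 + 0.6667·0.0000] = 0.0000; exercise value = 0.0000 ≤ continuation, so V_uu = 0.0000
Node ud (S = 104.8): continuation = 1/1.05·[0.3333·0.0000 + 0.6667·0.0000] = 0.0000; exercise value = 0.0000 ≤ continuation, so V_ud = 0.0000
Node dd (S = 61.41): continuation = 1/1.05·[0.3333·0.0000 + 0.6667·34.7994] = 22.0948; exercise value = 25.5875 > continuation, so V_dd = 25.5875 (exercise)
Node u (S = 123.2): continuation = 1/1.05·[0.3333·0.0000 + 0.6667·0.0000] = 0.0000; exercise value = 0.0000 ≤ continuation, so V_u = 0.0000
Node d (S = 72.25): continuation = 1/1.05·[0.3333·0.0000 + 0.6667·25.5875] = 16.2460; exercise value = 14.7500 ≤ continuation, so V_d = 16.2460
Node 0 (S = 85): continuation = 1/1.05·[0.3333·0.0000 + 0.6667·16.2460] = 10.3149; exercise value = 2.0000 ≤ continuation, so V_0 = 10.3149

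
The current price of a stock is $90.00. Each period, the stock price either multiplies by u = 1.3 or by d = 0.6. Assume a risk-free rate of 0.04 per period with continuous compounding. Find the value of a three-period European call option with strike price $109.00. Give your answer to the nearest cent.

Risk-neutral probability p = (e^0.04 − 0.6)/(1.3 − 0.6) = 0.4408/0.7000 = 0.6297
Terminal stock prices: S_uuu = 197.7, S_uud = 91.26, S_udd = 42.12, S_ddd = 19.44
Terminal payoffs (S − K): max(88.73, 0) = 88.73, max(-17.74, 0) = 0, max(-66.88, 0) = 0, max(-89.56, 0) = 0
Node uu (S = 152.1): V_uu = e^(−0.04)·[0.6297·88.7300 + 0.3703·0.0000] = 53.6850
Node ud (S = 70.2): V_ud = e^(−0.04)·[0.6297·0.0000 + 0.3703·0.0000] = 0.0000
Node dd (S = 32.4): V_dd = e^(−0.04)·[0.6297·0.0000 + 0.3703·0.0000] = 0.0000
Node u (S = 117): V_u = e^(−0.04)·[0.6297·53.6850 + 0.3703·0.0000] = 32.4814
Node d (S = 54): V_d = e^(−0.04)·[0.6297·0.0000 + 0.3703·0.0000] = 0.0000
Node 0 (S = 90): V_0 = e^(−0.04)·[0.6297·32.4814 + 0.3703·0.0000] = 19.6525

$19.65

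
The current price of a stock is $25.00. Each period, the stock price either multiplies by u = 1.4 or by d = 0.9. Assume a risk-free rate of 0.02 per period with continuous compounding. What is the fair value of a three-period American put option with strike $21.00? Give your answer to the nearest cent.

$1.15

Risk-neutral probability p = (e^0.02 − 0.9)/(1.4 − 0.9) = 0.1202/0.5000 = 0.2404
Terminal stock prices: S_uuu = 68.6, S_uud = 44.1, S_udd = 28.35, S_ddd = 18.23
Terminal payoffs (K − S): max(-47.6, 0) = 0, max(-23.1, 0) = 0, max(-7.35, 0) = 0, max(2.775, 0) = 2.775
Node uu (S = 49): continuation = e^(−0.02)·[0.2404·0.0000 + 0.7596·0.0000] = 0.0000; exercise value = 0.0000 ≤ continuation, so V_uu = 0.0000
Node ud (S = 31.5): continuation = e^(−0.02)·[0.2404·0.0000 + 0.7596·0.0000] = 0.0000; exercise value = 0.0000 ≤ continuation, so V_ud = 0.0000
Node dd (S = 20.25): continuation = e^(−0.02)·[0.2404·0.0000 + 0.7596·2.7750] = 2.0661; exercise value = 0.7500 ≤ continuation, so V_dd = 2.0661
Node u (S = 35): continuation = e^(−0.02)·[0.2404·0.0000 + 0.7596·0.0000] = 0.0000; exercise value = 0.0000 ≤ continuation, so V_u = 0.0000
Node d (S = 22.5): continuation = e^(−0.02)·[0.2404·0.0000 + 0.7596·2.0661] = 1.5384; exercise value = 0.0000 ≤ continuation, so V_d = 1.5384
Node 0 (S = 25): continuation = e^(−0.02)·[0.2404·0.0000 + 0.7596·1.5384] = 1.1454; exercise value = 0.0000 ≤ continuation, so V_0 = 1.1454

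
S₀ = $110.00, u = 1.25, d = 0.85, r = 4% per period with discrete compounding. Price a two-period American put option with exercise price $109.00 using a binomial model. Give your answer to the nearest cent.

$7.82

Risk-neutral probability p = (1 + 0.04 − 0.85)/(1.25 − 0.85) = 0.1900/0.4000 = 0.4750
Terminal stock prices: S_uu = 171.9, S_ud = 116.9, S_dd = 79.47
Terminal payoffs (K − S): max(-62.88, 0) = 0, max(-7.875, 0) = 0, max(29.53, 0) = 29.53
Node u (S = 137.5): continuation = 1/1.04·[0.4750·0.0000 + 0.5250·0.0000] = 0.0000; exercise value = 0.0000 ≤ continuation, so V_u = 0.0000
Node d (S = 93.5): continuation = 1/1.04·[0.4750·0.0000 + 0.5250·29.5250] = 14.9044; exercise value = 15.5000 > continuation, so V_d = 15.5000 (exercise)
Node 0 (S = 110): continuation = 1/1.04·[0.4750·0.0000 + 0.5250·15.5000] = 7.8245; exercise value = 0.0000 ≤ continuation, so V_0 = 7.8245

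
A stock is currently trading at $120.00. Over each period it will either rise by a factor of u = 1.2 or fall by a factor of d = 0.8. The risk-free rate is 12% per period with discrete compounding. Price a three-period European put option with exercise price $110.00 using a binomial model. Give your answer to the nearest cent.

$1.50

Risk-neutral probability p = (1 + 0.12 − 0.8)/(1.2 − 0.8) = 0.3200/0.4000 = 0.8000
Terminal stock prices: S_uuu = 207.4, S_uud = 138.2, S_udd = 92.16, S_ddd = 61.44
Terminal payoffs (K − S): max(-97.36, 0) = 0, max(-28.24, 0) = 0, max(17.84, 0) = 17.84, max(48.56, 0) = 48.56
Node uu (S = 172.8): V_uu = 1/1.12·[0.8000·0.0000 + 0.2000·0.0000] = 0.0000
Node ud (S = 115.2): V_ud = 1/1.12·[0.8000·0.0000 + 0.2000·17.8400] = 3.1857
Node dd (S = 76.8): V_dd = 1/1.12·[0.8000·17.8400 + 0.2000·48.5600] = 21.4143
Node u (S = 144): V_u = 1/1.12·[0.8000·0.0000 + 0.2000·3.1857] = 0.5689
Node d (S = 96): V_d = 1/1.12·[0.8000·3.1857 + 0.2000·21.4143] = 6.0995
Node 0 (S = 120): V_0 = 1/1.12·[0.8000·0.5689 + 0.2000·6.0995] = 1.4955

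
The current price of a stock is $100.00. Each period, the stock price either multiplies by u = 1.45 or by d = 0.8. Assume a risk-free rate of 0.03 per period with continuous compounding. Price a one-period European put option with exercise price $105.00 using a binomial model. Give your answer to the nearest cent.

Risk-neutral probability p = (e^0.03 − 0.8)/(1.45 − 0.8) = 0.2305/0.6500 = 0.3545
Terminal stock prices: S_u = 145, S_d = 80
Terminal payoffs (K − S): max(-40, 0) = 0, max(25, 0) = 25
Node 0 (S = 100): V_0 = e^(−0.03)·[0.3545·0.0000 + 0.6455·25.0000] = 15.6595

$15.66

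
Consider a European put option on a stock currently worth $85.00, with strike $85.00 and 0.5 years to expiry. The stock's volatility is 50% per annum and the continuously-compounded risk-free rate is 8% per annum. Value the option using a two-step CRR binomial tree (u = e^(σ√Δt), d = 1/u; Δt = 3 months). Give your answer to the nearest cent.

CRR parameters: u = e^(σ√Δt) = e^(0.5·√0.25) = 1.2840, d = 1/u = 0.7788
Per-period rate: rΔt = 0.08·0.25 = 0.02, so R = e^0.02 = 1.0202
Risk-neutral probability p = (e^0.02 − 0.7788)/(1.2840 − 0.7788) = 0.2414/0.5052 = 0.4778
Terminal stock prices: S_uu = 140.1, S_ud = 85, S_dd = 51.56
Terminal payoffs (K − S): max(-55.14, 0) = 0, max(0, 0) = 0, max(33.44, 0) = 33.44
Node u (S = 109.1): V_u = e^(−0.02)·[0.4778·0.0000 + 0.5222·0.0000] = 0.0000
Node d (S = 66.2): V_d = e^(−0.02)·[0.4778·0.0000 + 0.5222·33.4449] = 17.1188
Node 0 (S = 85): V_0 = e^(−0.02)·[0.4778·0.0000 + 0.5222·17.1188] = 8.7623

$8.76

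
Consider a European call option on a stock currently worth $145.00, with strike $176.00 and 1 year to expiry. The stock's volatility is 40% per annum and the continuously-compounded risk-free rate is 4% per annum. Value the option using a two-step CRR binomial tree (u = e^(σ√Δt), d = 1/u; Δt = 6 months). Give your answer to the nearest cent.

CRR parameters: u = e^(σ√Δt) = e^(0.4·√0.5) = 1.3269, d = 1/u = 0.7536
Per-period rate: rΔt = 0.04·0.5 = 0.02, so R = e^0.02 = 1.0202
Risk-neutral probability p = (e^0.02 − 0.7536)/(1.3269 − 0.7536) = 0.2666/0.5733 = 0.4650
Terminal stock prices: S_uu = 255.3, S_ud = 145, S_dd = 82.36
Terminal payoffs (S − K): max(79.29, 0) = 79.29, max(-31, 0) = 0, max(-93.64, 0) = 0
Node u (S = 192.4): V_u = e^(−0.02)·[0.4650·79.2949 + 0.5350·0.0000] = 36.1417
Node d (S = 109.3): V_d = e^(−0.02)·[0.4650·0.0000 + 0.5350·0.0000] = 0.0000
Node 0 (S = 145): V_0 = e^(−0.02)·[0.4650·36.1417 + 0.5350·0.0000] = 16.4730

$16.47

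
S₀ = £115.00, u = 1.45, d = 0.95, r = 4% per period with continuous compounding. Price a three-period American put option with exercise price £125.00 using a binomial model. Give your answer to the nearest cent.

£13.11

Risk-neutral probability p = (e^0.04 − 0.95)/(1.45 − 0.95) = 0.0908/0.5000 = 0.1816
Terminal stock prices: S_uuu = 350.6, S_uud = 229.7, S_udd = 150.5, S_ddd = 98.6
Terminal payoffs (K − S): max(-225.6, 0) = 0, max(-104.7, 0) = 0, max(-25.49, 0) = 0, max(26.4, 0) = 26.4
Node uu (S = 241.8): continuation = e^(−0.04)·[0.1816·0.0000 + 0.8184·0.0000] = 0.0000; exercise value = 0.0000 ≤ continuation, so V_uu = 0.0000
Node ud (S = 158.4): continuation = e^(−0.04)·[0.1816·0.0000 + 0.8184·0.0000] = 0.0000; exercise value = 0.0000 ≤ continuation, so V_ud = 0.0000
Node dd (S = 103.8): continuation = e^(−0.04)·[0.1816·0.0000 + 0.8184·26.4019] = 20.7595; exercise value = 21.2125 > continuation, so V_dd = 21.2125 (exercise)
Node u (S = 166.8): continuation = e^(−0.04)·[0.1816·0.0000 + 0.8184·0.0000] = 0.0000; exercise value = 0.0000 ≤ continuation, so V_u = 0.0000
Node d (S = 109.2): continuation = e^(−0.04)·[0.1816·0.0000 + 0.8184·21.2125] = 16.6792; exercise value = 15.7500 ≤ continuation, so V_d = 16.6792
Node 0 (S = 115): continuation = e^(−0.04)·[0.1816·0.0000 + 0.8184·16.6792] = 13.1146; exercise value = 10.0000 ≤ continuation, so V_0 = 13.1146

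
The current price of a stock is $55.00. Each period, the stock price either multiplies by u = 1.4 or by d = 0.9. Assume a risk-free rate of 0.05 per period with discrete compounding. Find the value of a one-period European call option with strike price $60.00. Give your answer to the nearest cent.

$4.86

Risk-neutral probability p = (1 + 0.05 − 0.9)/(1.4 − 0.9) = 0.1500/0.5000 = 0.3000
Terminal stock prices: S_u = 77, S_d = 49.5
Terminal payoffs (S − K): max(17, 0) = 17, max(-10.5, 0) = 0
Node 0 (S = 55): V_0 = 1/1.05·[0.3000·17.0000 + 0.7000·0.0000] = 4.8571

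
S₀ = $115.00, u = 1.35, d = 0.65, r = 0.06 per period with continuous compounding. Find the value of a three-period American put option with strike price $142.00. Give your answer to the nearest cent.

Risk-neutral probability p = (e^0.06 − 0.65)/(1.35 − 0.65) = 0.4118/0.7000 = 0.5883
Terminal stock prices: S_uuu = 282.9, S_uud = 136.2, S_udd = 65.59, S_ddd = 31.58
Terminal payoffs (K − S): max(-140.9, 0) = 0, max(5.768, 0) = 5.768, max(76.41, 0) = 76.41, max(110.4, 0) = 110.4
Node uu (S = 209.6): continuation = e^(−0.06)·[0.5883·0.0000 + 0.4117·5.7681] = 2.2362; exercise value = 0.0000 ≤ continuation, so V_uu = 2.2362
Node ud (S = 100.9): continuation = e^(−0.06)·[0.5883·5.7681 + 0.4117·76.4069] = 32.8181; exercise value = 41.0875 > continuation, so V_ud = 41.0875 (exercise)
Node dd (S = 48.59): continuation = e^(−0.06)·[0.5883·76.4069 + 0.4117·110.4181] = 85.1431; exercise value = 93.4125 > continuation, so V_dd = 93.4125 (exercise)
Node u (S = 155.2): continuation = e^(−0.06)·[0.5883·2.2362 + 0.4117·41.0875] = 17.1682; exercise value = 0.0000 ≤ continuation, so V_u = 17.1682
Node d (S = 74.75): continuation = e^(−0.06)·[0.5883·41.0875 + 0.4117·93.4125] = 58.9806; exercise value = 67.2500 > continuation, so V_d = 67.2500 (exercise)
Node 0 (S = 115): continuation = e^(−0.06)·[0.5883·17.1682 + 0.4117·67.2500] = 35.5846; exercise value = 27.0000 ≤ continuation, so V_0 = 35.5846

$35.58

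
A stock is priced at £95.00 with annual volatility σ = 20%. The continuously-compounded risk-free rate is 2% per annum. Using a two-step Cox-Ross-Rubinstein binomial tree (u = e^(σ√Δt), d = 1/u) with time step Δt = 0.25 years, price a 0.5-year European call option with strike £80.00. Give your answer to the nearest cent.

CRR parameters: u = e^(σ√Δt) = e^(0.2·√0.25) = 1.1052, d = 1/u = 0.9048
Per-period rate: rΔt = 0.02·0.25 = 0.005, so R = e^0.005 = 1.0050
Risk-neutral probability p = (e^0.005 − 0.9048)/(1.1052 − 0.9048) = 0.1002/0.2003 = 0.5000
Terminal stock prices: S_uu = 116, S_ud = 95, S_dd = 77.78
Terminal payoffs (S − K): max(36.03, 0) = 36.03, max(15, 0) = 15, max(-2.221, 0) = 0
Node u (S = 105): V_u = e^(−0.005)·[0.5000·36.0333 + 0.5000·15.0000] = 25.3902
Node d (S = 85.96): V_d = e^(−0.005)·[0.5000·15.0000 + 0.5000·0.0000] = 7.4632
Node 0 (S = 95): V_0 = e^(−0.005)·[0.5000·25.3902 + 0.5000·7.4632] = 16.3455

£16.35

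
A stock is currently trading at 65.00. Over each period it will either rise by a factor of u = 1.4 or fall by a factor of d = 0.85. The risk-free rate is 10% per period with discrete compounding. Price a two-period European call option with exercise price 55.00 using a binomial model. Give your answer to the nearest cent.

21.52

Risk-neutral probability p = (1 + 0.1 − 0.85)/(1.4 − 0.85) = 0.2500/0.5500 = 0.4545
Terminal stock prices: S_uu = 127.4, S_ud = 77.35, S_dd = 46.96
Terminal payoffs (S − K): max(72.4, 0) = 72.4, max(22.35, 0) = 22.35, max(-8.038, 0) = 0
Node u (S = 91): V_u = 1/1.1·[0.4545·72.4000 + 0.5455·22.3500] = 41.0000
Node d (S = 55.25): V_d = 1/1.1·[0.4545·22.3500 + 0.5455·0.0000] = 9.2355
Node 0 (S = 65): V_0 = 1/1.1·[0.4545·41.0000 + 0.5455·9.2355] = 21.5218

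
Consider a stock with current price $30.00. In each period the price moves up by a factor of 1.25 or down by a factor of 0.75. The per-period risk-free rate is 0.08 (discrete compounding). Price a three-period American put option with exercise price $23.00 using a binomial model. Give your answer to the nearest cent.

Risk-neutral probability p = (1 + 0.08 − 0.75)/(1.25 − 0.75) = 0.3300/0.5000 = 0.6600
Terminal stock prices: S_uuu = 58.59, S_uud = 35.16, S_udd = 21.09, S_ddd = 12.66
Terminal payoffs (K − S): max(-35.59, 0) = 0, max(-12.16, 0) = 0, max(1.906, 0) = 1.906, max(10.34, 0) = 10.34
Node uu (S = 46.88): continuation = 1/1.08·[0.6600·0.0000 + 0.3400·0.0000] = 0.0000; exercise value = 0.0000 ≤ continuation, so V_uu = 0.0000
Node ud (S = 28.12): continuation = 1/1.08·[0.6600·0.0000 + 0.3400·1.9062] = 0.6001; exercise value = 0.0000 ≤ continuation, so V_ud = 0.6001
Node dd (S = 16.88): continuation = 1/1.08·[0.6600·1.9062 + 0.3400·10.3438] = 4.4213; exercise value = 6.1250 > continuation, so V_dd = 6.1250 (exercise)
Node u (S = 37.5): continuation = 1/1.08·[0.6600·0.0000 + 0.3400·0.6001] = 0.1889; exercise value = 0.0000 ≤ continuation, so V_u = 0.1889
Node d (S = 22.5): continuation = 1/1.08·[0.6600·0.6001 + 0.3400·6.1250] = 2.2950; exercise value = 0.5000 ≤ continuation, so V_d = 2.2950
Node 0 (S = 30): continuation = 1/1.08·[0.6600·0.1889 + 0.3400·2.2950] = 0.8379; exercise value = 0.0000 ≤ continuation, so V_0 = 0.8379

$0.84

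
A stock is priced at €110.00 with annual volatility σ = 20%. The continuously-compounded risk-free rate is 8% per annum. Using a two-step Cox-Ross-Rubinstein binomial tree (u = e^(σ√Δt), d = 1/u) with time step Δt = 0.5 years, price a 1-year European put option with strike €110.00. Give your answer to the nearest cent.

CRR parameters: u = e^(σ√Δt) = e^(0.2·√0.5) = 1.1519, d = 1/u = 0.8681
Per-period rate: rΔt = 0.08·0.5 = 0.04, so R = e^0.04 = 1.0408
Risk-neutral probability p = (e^0.04 − 0.8681)/(1.1519 − 0.8681) = 0.1727/0.2838 = 0.6085
Terminal stock prices: S_uu = 146, S_ud = 110, S_dd = 82.9
Terminal payoffs (K − S): max(-35.96, 0) = 0, max(0, 0) = 0, max(27.1, 0) = 27.1
Node u (S = 126.7): V_u = e^(−0.04)·[0.6085·0.0000 + 0.3915·0.0000] = 0.0000
Node d (S = 95.49): V_d = e^(−0.04)·[0.6085·0.0000 + 0.3915·27.0998] = 10.1933
Node 0 (S = 110): V_0 = e^(−0.04)·[0.6085·0.0000 + 0.3915·10.1933] = 3.8341

€3.83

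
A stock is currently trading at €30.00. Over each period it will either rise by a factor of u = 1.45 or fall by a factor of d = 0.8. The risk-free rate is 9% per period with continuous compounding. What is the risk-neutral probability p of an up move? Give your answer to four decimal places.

Risk-neutral probability p = (e^0.09 − 0.8)/(1.45 − 0.8) = 0.2942/0.6500 = 0.4526

p = 0.4526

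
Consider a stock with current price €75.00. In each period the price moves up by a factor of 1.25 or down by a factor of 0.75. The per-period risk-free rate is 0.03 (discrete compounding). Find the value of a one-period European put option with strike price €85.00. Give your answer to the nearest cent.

€12.28

Risk-neutral probability p = (1 + 0.03 − 0.75)/(1.25 − 0.75) = 0.2800/0.5000 = 0.5600
Terminal stock prices: S_u = 93.75, S_d = 56.25
Terminal payoffs (K − S): max(-8.75, 0) = 0, max(28.75, 0) = 28.75
Node 0 (S = 75): V_0 = 1/1.03·[0.5600·0.0000 + 0.4400·28.7500] = 12.2816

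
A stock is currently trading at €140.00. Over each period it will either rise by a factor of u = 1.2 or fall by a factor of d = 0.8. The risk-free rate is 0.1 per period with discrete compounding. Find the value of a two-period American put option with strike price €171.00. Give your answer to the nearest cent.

€31.00

Risk-neutral probability p = (1 + 0.1 − 0.8)/(1.2 − 0.8) = 0.3000/0.4000 = 0.7500
Terminal stock prices: S_uu = 201.6, S_ud = 134.4, S_dd = 89.6
Terminal payoffs (K − S): max(-30.6, 0) = 0, max(36.6, 0) = 36.6, max(81.4, 0) = 81.4
Node u (S = 168): continuation = 1/1.1·[0.7500·0.0000 + 0.2500·36.6000] = 8.3182; exercise value = 3.0000 ≤ continuation, so V_u = 8.3182
Node d (S = 112): continuation = 1/1.1·[0.7500·36.6000 + 0.2500·81.4000] = 43.4545; exercise value = 59.0000 > continuation, so V_d = 59.0000 (exercise)
Node 0 (S = 140): continuation = 1/1.1·[0.7500·8.3182 + 0.2500·59.0000] = 19.0806; exercise value = 31.0000 > continuation, so V_0 = 31.0000 (exercise)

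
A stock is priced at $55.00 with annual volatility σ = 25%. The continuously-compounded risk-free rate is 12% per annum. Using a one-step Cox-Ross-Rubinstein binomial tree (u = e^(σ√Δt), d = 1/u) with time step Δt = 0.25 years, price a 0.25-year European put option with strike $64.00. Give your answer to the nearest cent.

CRR parameters: u = e^(σ√Δt) = e^(0.25·√0.25) = 1.1331, d = 1/u = 0.8825
Per-period rate: rΔt = 0.12·0.25 = 0.03, so R = e^0.03 = 1.0305
Risk-neutral probability p = (e^0.03 − 0.8825)/(1.1331 − 0.8825) = 0.1480/0.2507 = 0.5903
Terminal stock prices: S_u = 62.32, S_d = 48.54
Terminal payoffs (K − S): max(1.677, 0) = 1.677, max(15.46, 0) = 15.46
Node 0 (S = 55): V_0 = e^(−0.03)·[0.5903·1.6768 + 0.4097·15.4627] = 7.1085

$7.11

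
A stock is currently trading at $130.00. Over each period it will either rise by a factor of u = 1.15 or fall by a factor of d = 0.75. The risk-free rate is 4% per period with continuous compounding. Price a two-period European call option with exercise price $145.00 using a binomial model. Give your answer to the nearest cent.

$13.14

Risk-neutral probability p = (e^0.04 − 0.75)/(1.15 − 0.75) = 0.2908/0.4000 = 0.7270
Terminal stock prices: S_uu = 171.9, S_ud = 112.1, S_dd = 73.12
Terminal payoffs (S − K): max(26.92, 0) = 26.92, max(-32.88, 0) = 0, max(-71.88, 0) = 0
Node u (S = 149.5): V_u = e^(−0.04)·[0.7270·26.9250 + 0.2730·0.0000] = 18.8076
Node d (S = 97.5): V_d = e^(−0.04)·[0.7270·0.0000 + 0.2730·0.0000] = 0.0000
Node 0 (S = 130): V_0 = e^(−0.04)·[0.7270·18.8076 + 0.2730·0.0000] = 13.1375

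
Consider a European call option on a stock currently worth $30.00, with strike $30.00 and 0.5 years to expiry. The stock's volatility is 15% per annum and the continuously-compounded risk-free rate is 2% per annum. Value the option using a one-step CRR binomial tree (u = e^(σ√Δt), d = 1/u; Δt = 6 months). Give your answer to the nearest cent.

$1.73

CRR parameters: u = e^(σ√Δt) = e^(0.15·√0.5) = 1.1119, d = 1/u = 0.8994
Per-period rate: rΔt = 0.02·0.5 = 0.01, so R = e^0.01 = 1.0101
Risk-neutral probability p = (e^0.01 − 0.8994)/(1.1119 − 0.8994) = 0.1107/0.2125 = 0.5208
Terminal stock prices: S_u = 33.36, S_d = 26.98
Terminal payoffs (S − K): max(3.357, 0) = 3.357, max(-3.019, 0) = 0
Node 0 (S = 30): V_0 = e^(−0.01)·[0.5208·3.3569 + 0.4792·0.0000] = 1.7308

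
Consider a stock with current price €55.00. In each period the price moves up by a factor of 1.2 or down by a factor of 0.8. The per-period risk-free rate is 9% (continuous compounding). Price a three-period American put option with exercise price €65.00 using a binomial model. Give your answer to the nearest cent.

Risk-neutral probability p = (e^0.09 − 0.8)/(1.2 − 0.8) = 0.2942/0.4000 = 0.7354
Terminal stock prices: S_uuu = 95.04, S_uud = 63.36, S_udd = 42.24, S_ddd = 28.16
Terminal payoffs (K − S): max(-30.04, 0) = 0, max(1.64, 0) = 1.64, max(22.76, 0) = 22.76, max(36.84, 0) = 36.84
Node uu (S = 79.2): continuation = e^(−0.09)·[0.7354·0.0000 + 0.2646·1.6400] = 0.3965; exercise value = 0.0000 ≤ continuation, so V_uu = 0.3965
Node ud (S = 52.8): continuation = e^(−0.09)·[0.7354·1.6400 + 0.2646·22.7600] = 6.6055; exercise value = 12.2000 > continuation, so V_ud = 12.2000 (exercise)
Node dd (S = 35.2): continuation = e^(−0.09)·[0.7354·22.7600 + 0.2646·36.8400] = 24.2055; exercise value = 29.8000 > continuation, so V_dd = 29.8000 (exercise)
Node u (S = 66): continuation = e^(−0.09)·[0.7354·0.3965 + 0.2646·12.2000] = 3.2164; exercise value = 0.0000 ≤ continuation, so V_u = 3.2164
Node d (S = 44): continuation = e^(−0.09)·[0.7354·12.2000 + 0.2646·29.8000] = 15.4055; exercise value = 21.0000 > continuation, so V_d = 21.0000 (exercise)
Node 0 (S = 55): continuation = e^(−0.09)·[0.7354·3.2164 + 0.2646·21.0000] = 7.2395; exercise value = 10.0000 > continuation, so V_0 = 10.0000 (exercise)

€10.00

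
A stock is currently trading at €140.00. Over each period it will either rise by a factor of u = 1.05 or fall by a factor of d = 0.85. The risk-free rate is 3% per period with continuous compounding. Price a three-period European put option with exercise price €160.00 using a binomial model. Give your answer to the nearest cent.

€7.62

Risk-neutral probability p = (e^0.03 − 0.85)/(1.05 − 0.85) = 0.1805/0.2000 = 0.9023
Terminal stock prices: S_uuu = 162.1, S_uud = 131.2, S_udd = 106.2, S_ddd = 85.98
Terminal payoffs (K − S): max(-2.068, 0) = 0, max(28.8, 0) = 28.8, max(53.79, 0) = 53.79, max(74.02, 0) = 74.02
Node uu (S = 154.3): V_uu = e^(−0.03)·[0.9023·0.0000 + 0.0977·28.8025] = 2.7316
Node ud (S = 125): V_ud = e^(−0.03)·[0.9023·28.8025 + 0.0977·53.7925] = 30.3213
Node dd (S = 101.1): V_dd = e^(−0.03)·[0.9023·53.7925 + 0.0977·74.0225] = 54.1213
Node u (S = 147): V_u = e^(−0.03)·[0.9023·2.7316 + 0.0977·30.3213] = 5.2675
Node d (S = 119): V_d = e^(−0.03)·[0.9023·30.3213 + 0.0977·54.1213] = 31.6823
Node 0 (S = 140): V_0 = e^(−0.03)·[0.9023·5.2675 + 0.0977·31.6823] = 7.6169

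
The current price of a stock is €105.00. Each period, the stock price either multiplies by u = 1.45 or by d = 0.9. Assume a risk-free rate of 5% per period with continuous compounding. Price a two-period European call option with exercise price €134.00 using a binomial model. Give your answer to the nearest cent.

Risk-neutral probability p = (e^0.05 − 0.9)/(1.45 − 0.9) = 0.1513/0.5500 = 0.2750
Terminal stock prices: S_uu = 220.8, S_ud = 137, S_dd = 85.05
Terminal payoffs (S − K): max(86.76, 0) = 86.76, max(3.025, 0) = 3.025, max(-48.95, 0) = 0
Node u (S = 152.2): V_u = e^(−0.05)·[0.2750·86.7625 + 0.7250·3.0250] = 24.7853
Node d (S = 94.5): V_d = e^(−0.05)·[0.2750·3.0250 + 0.7250·0.0000] = 0.7914
Node 0 (S = 105): V_0 = e^(−0.05)·[0.2750·24.7853 + 0.7250·0.7914] = 7.0302

€7.03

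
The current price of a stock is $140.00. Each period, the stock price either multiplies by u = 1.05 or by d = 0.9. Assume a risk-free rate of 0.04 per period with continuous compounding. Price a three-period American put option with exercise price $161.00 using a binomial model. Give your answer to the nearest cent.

Risk-neutral probability p = (e^0.04 − 0.9)/(1.05 − 0.9) = 0.1408/0.1500 = 0.9387
Terminal stock prices: S_uuu = 162.1, S_uud = 138.9, S_udd = 119.1, S_ddd = 102.1
Terminal payoffs (K − S): max(-1.068, 0) = 0, max(22.09, 0) = 22.09, max(41.93, 0) = 41.93, max(58.94, 0) = 58.94
Node uu (S = 154.3): continuation = e^(−0.04)·[0.9387·0.0000 + 0.0613·22.0850] = 1.2999; exercise value = 6.6500 > continuation, so V_uu = 6.6500 (exercise)
Node ud (S = 132.3): continuation = e^(−0.04)·[0.9387·22.0850 + 0.0613·41.9300] = 22.3871; exercise value = 28.7000 > continuation, so V_ud = 28.7000 (exercise)
Node dd (S = 113.4): continuation = e^(−0.04)·[0.9387·41.9300 + 0.0613·58.9400] = 41.2871; exercise value = 47.6000 > continuation, so V_dd = 47.6000 (exercise)
Node u (S = 147): continuation = e^(−0.04)·[0.9387·6.6500 + 0.0613·28.7000] = 7.6871; exercise value = 14.0000 > continuation, so V_u = 14.0000 (exercise)
Node d (S = 126): continuation = e^(−0.04)·[0.9387·28.7000 + 0.0613·47.6000] = 28.6871; exercise value = 35.0000 > continuation, so V_d = 35.0000 (exercise)
Node 0 (S = 140): continuation = e^(−0.04)·[0.9387·14.0000 + 0.0613·35.0000] = 14.6871; exercise value = 21.0000 > continuation, so V_0 = 21.0000 (exercise)

$21.00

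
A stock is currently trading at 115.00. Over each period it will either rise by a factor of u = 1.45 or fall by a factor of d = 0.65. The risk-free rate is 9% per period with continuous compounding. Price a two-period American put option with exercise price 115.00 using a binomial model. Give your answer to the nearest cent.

17.73

Risk-neutral probability p = (e^0.09 − 0.65)/(1.45 − 0.65) = 0.4442/0.8000 = 0.5552
Terminal stock prices: S_uu = 241.8, S_ud = 108.4, S_dd = 48.59
Terminal payoffs (K − S): max(-126.8, 0) = 0, max(6.612, 0) = 6.612, max(66.41, 0) = 66.41
Node u (S = 166.8): continuation = e^(−0.09)·[0.5552·0.0000 + 0.4448·6.6125] = 2.6880; exercise value = 0.0000 ≤ continuation, so V_u = 2.6880
Node d (S = 74.75): continuation = e^(−0.09)·[0.5552·6.6125 + 0.4448·66.4125] = 30.3521; exercise value = 40.2500 > continuation, so V_d = 40.2500 (exercise)
Node 0 (S = 115): continuation = e^(−0.09)·[0.5552·2.6880 + 0.4448·40.2500] = 17.7256; exercise value = 0.0000 ≤ continuation, so V_0 = 17.7256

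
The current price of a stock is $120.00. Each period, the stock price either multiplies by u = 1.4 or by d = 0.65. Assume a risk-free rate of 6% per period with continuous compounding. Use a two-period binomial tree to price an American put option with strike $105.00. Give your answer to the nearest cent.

Risk-neutral probability p = (e^0.06 − 0.65)/(1.4 − 0.65) = 0.4118/0.7500 = 0.5491
Terminal stock prices: S_uu = 235.2, S_ud = 109.2, S_dd = 50.7
Terminal payoffs (K − S): max(-130.2, 0) = 0, max(-4.2, 0) = 0, max(54.3, 0) = 54.3
Node u (S = 168): continuation = e^(−0.06)·[0.5491·0.0000 + 0.4509·0.0000] = 0.0000; exercise value = 0.0000 ≤ continuation, so V_u = 0.0000
Node d (S = 78): continuation = e^(−0.06)·[0.5491·0.0000 + 0.4509·54.3000] = 23.0573; exercise value = 27.0000 > continuation, so V_d = 27.0000 (exercise)
Node 0 (S = 120): continuation = e^(−0.06)·[0.5491·0.0000 + 0.4509·27.0000] = 11.4649; exercise value = 0.0000 ≤ continuation, so V_0 = 11.4649

$11.46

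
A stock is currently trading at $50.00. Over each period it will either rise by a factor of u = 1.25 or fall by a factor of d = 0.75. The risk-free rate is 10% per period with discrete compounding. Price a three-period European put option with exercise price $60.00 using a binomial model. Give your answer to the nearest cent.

$4.78

Risk-neutral probability p = (1 + 0.1 − 0.75)/(1.25 − 0.75) = 0.3500/0.5000 = 0.7000
Terminal stock prices: S_uuu = 97.66, S_uud = 58.59, S_udd = 35.16, S_ddd = 21.09
Terminal payoffs (K − S): max(-37.66, 0) = 0, max(1.406, 0) = 1.406, max(24.84, 0) = 24.84, max(38.91, 0) = 38.91
Node uu (S = 78.12): V_uu = 1/1.1·[0.7000·0.0000 + 0.3000·1.4062] = 0.3835
Node ud (S = 46.88): V_ud = 1/1.1·[0.7000·1.4062 + 0.3000·24.8438] = 7.6705
Node dd (S = 28.12): V_dd = 1/1.1·[0.7000·24.8438 + 0.3000·38.9062] = 26.4205
Node u (S = 62.5): V_u = 1/1.1·[0.7000·0.3835 + 0.3000·7.6705] = 2.3360
Node d (S = 37.5): V_d = 1/1.1·[0.7000·7.6705 + 0.3000·26.4205] = 12.0868
Node 0 (S = 50): V_0 = 1/1.1·[0.7000·2.3360 + 0.3000·12.0868] = 4.7829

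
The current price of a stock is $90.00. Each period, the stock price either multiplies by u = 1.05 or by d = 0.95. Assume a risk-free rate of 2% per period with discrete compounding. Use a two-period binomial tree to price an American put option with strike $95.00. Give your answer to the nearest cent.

Risk-neutral probability p = (1 + 0.02 − 0.95)/(1.05 − 0.95) = 0.0700/0.1000 = 0.7000
Terminal stock prices: S_uu = 99.23, S_ud = 89.77, S_dd = 81.22
Terminal payoffs (K − S): max(-4.225, 0) = 0, max(5.225, 0) = 5.225, max(13.78, 0) = 13.78
Node u (S = 94.5): continuation = 1/1.02·[0.7000·0.0000 + 0.3000·5.2250] = 1.5368; exercise value = 0.5000 ≤ continuation, so V_u = 1.5368
Node d (S = 85.5): continuation = 1/1.02·[0.7000·5.2250 + 0.3000·13.7750] = 7.6373; exercise value = 9.5000 > continuation, so V_d = 9.5000 (exercise)
Node 0 (S = 90): continuation = 1/1.02·[0.7000·1.5368 + 0.3000·9.5000] = 3.8488; exercise value = 5.0000 > continuation, so V_0 = 5.0000 (exercise)

$5.00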